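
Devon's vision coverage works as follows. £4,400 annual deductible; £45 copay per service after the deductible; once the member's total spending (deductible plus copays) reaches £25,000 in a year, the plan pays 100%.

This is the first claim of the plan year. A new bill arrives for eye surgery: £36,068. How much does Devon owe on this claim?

£4,445

The full £4,400 deductible is still open; £4,400 of this bill applies to it.
After the £4,400 deductible portion, £36,068 − £4,400 = £31,668 is subject to the copay.
Copay on this service: £45.
Member responsibility before any cap: £4,400 + £45 = £4,445.
Total out-of-pocket so far would be £0 + £4,445 = £4,445, below the £25,000 cap — no reduction.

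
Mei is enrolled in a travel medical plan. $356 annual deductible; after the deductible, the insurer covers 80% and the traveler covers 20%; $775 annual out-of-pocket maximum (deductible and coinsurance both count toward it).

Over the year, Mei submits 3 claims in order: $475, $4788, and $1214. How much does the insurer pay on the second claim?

Claim 1 ($475): $356 finishes the deductible; $119 goes to coinsurance; 20% of $119 = $23.80. Traveler pays $379.80; OOP now $379.80. Plan pays $475 − $379.80 = $95.20.
Claim 2 ($4788): 20% coinsurance on $4788 = $957.60. That would push OOP to $1337.40, over the $775 cap, so traveler pays $775 − $379.80 = $395.20. Plan pays $4788 − $395.20 = $4392.80.

$4392.80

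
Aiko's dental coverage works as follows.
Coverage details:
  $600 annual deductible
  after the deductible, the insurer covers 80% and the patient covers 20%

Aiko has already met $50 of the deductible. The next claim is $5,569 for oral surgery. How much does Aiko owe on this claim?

$1,553.80

$50 of the $600 deductible is already met, leaving $550.
The remaining $5,019 (= $5,569 − $550) moves to coinsurance.
Patient's 20% share of $5,019 is $1,003.80.
Patient responsibility: $550 + $1,003.80 = $1,553.80.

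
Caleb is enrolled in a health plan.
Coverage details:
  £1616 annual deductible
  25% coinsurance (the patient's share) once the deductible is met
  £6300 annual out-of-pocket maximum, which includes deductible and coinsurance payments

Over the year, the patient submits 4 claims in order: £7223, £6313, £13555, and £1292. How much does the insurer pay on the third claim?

Claim 1 (£7223): deductible takes £1616, £5607 remains; patient's 25% is £1401.75. Patient pays £3017.75; OOP now £3017.75. Plan pays £7223 − £3017.75 = £4205.25.
Claim 2 (£6313): deductible already satisfied, so patient's share is 25% × £6313 = £1578.25. Patient pays £1578.25; OOP now £4596. Insurer: £6313 − £1578.25 = £4734.75.
Claim 3 (£13555): 25% coinsurance on £13555 = £3388.75. Adding that to £4596 gives £7984.75, past the £6300 cap; patient pays only £6300 − £4596 = £1704. Plan pays £13555 − £1704 = £11851.

£11851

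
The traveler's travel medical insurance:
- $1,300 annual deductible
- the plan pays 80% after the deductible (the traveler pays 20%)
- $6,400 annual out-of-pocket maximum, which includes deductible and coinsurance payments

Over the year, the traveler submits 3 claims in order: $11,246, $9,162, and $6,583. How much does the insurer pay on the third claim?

$5,304.60

Claim 1 — $11,246: $1,300 finishes the deductible; $9,946 goes to coinsurance; 20% of $9,946 = $1,989.20. Cost to traveler: $3,289.20. OOP to date $3,289.20. Insurer: $11,246 − $3,289.20 = $7,956.80.
Claim 2 — $9,162: 20% coinsurance on $9,162 = $1,832.40. Traveler pays $1,832.40; OOP now $5,121.60. Insurer: $9,162 − $1,832.40 = $7,329.60.
Claim 3 — $6,583: deductible met; 20% of $6,583 = $1,316.60. That would push OOP to $6,438.20, over the $6,400 cap, so traveler pays $6,400 − $5,121.60 = $1,278.40. Plan pays $6,583 − $1,278.40 = $5,304.60.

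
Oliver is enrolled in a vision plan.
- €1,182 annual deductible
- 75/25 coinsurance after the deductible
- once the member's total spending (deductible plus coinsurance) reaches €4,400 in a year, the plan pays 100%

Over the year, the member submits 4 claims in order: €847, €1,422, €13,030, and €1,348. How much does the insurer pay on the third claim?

Bill 1, €847: entire amount goes to the deductible. Member owes €847 (running OOP €847). Plan pays €847 − €847 = €0.
Bill 2, €1,422: €335 finishes the deductible; €1,087 goes to coinsurance; coinsurance €1,087 × 25% = €271.75. Cost to member: €606.75. OOP to date €1,453.75. Plan pays €1,422 − €606.75 = €815.25.
Bill 3, €13,030: deductible already satisfied, so member's share is 25% × €13,030 = €3,257.50. Adding that to €1,453.75 gives €4,711.25, past the €4,400 cap; member pays only €4,400 − €1,453.75 = €2,946.25. Plan pays €13,030 − €2,946.25 = €10,083.75.

€10,083.75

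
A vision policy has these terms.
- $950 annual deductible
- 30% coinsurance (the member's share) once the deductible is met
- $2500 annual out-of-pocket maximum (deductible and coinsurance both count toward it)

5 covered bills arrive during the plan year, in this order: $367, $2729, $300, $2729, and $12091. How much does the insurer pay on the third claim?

$210

Claim 1 ($367): entire amount goes to the deductible. Member owes $367 (running OOP $367). Plan pays $367 − $367 = $0.
Claim 2 ($2729): $583 to deductible, leaving $2146; coinsurance $2146 × 30% = $643.80. Member owes $1226.80 (running OOP $1593.80). Plan pays $2729 − $1226.80 = $1502.20.
Claim 3 ($300): deductible already satisfied, so member's share is 30% × $300 = $90. Cost to member: $90. OOP to date $1683.80. Plan pays $300 − $90 = $210.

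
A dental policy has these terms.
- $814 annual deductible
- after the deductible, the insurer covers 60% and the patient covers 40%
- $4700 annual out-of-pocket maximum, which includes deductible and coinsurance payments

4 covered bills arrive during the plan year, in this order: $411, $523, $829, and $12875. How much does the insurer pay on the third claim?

Bill 1, $411: fully absorbed by the deductible. Patient owes $411 (running OOP $411). Plan pays $411 − $411 = $0.
Bill 2, $523: $403 finishes the deductible; $120 goes to coinsurance; 40% of $120 = $48. Patient pays $451; OOP now $862. Insurer: $523 − $451 = $72.
Bill 3, $829: 40% coinsurance on $829 = $331.60. Cost to patient: $331.60. OOP to date $1193.60. Plan pays $829 − $331.60 = $497.40.

$497.40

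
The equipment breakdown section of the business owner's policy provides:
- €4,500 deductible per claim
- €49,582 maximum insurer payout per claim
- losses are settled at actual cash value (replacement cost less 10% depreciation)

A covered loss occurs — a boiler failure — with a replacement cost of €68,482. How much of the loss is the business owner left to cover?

At 10% depreciation, ACV = €68,482 − €6,848.20 = €61,633.80.
Subtract the deductible: €61,633.80 − €4,500 = €57,133.80.
Since €57,133.80 > €49,582, the payout is capped at €49,582.
Business owner's share is the uncovered remainder: €68,482 − €49,582 = €18,900.

€18,900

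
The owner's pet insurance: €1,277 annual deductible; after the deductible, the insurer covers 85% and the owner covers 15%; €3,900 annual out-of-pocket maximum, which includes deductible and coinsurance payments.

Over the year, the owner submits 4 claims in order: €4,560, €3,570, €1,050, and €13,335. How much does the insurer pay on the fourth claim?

€11,897.45

#1 (€4,560): deductible takes €1,277, €3,283 remains; owner's 15% is €492.45. Owner pays €1,769.45; OOP now €1,769.45. Insurer: €4,560 − €1,769.45 = €2,790.55.
#2 (€3,570): deductible already satisfied, so owner's share is 15% × €3,570 = €535.50. Owner owes €535.50 (running OOP €2,304.95). Insurer: €3,570 − €535.50 = €3,034.50.
#3 (€1,050): deductible met; 15% of €1,050 = €157.50. Owner owes €157.50 (running OOP €2,462.45). Plan pays €1,050 − €157.50 = €892.50.
#4 (€13,335): 15% coinsurance on €13,335 = €2,000.25. Adding that to €2,462.45 gives €4,462.70, past the €3,900 cap; owner pays only €3,900 − €2,462.45 = €1,437.55. Plan pays €13,335 − €1,437.55 = €11,897.45.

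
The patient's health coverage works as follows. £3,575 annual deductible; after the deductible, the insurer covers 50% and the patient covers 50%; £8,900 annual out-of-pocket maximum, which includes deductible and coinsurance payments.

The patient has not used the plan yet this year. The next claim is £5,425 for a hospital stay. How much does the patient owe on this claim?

£4,500

Deductible not yet touched, so the first £3,575 of the bill goes to the deductible.
That leaves £5,425 − £3,575 = £1,850 for coinsurance.
Coinsurance: £1,850 × 50% = £925.
That puts the patient's cost at £3,575 + £925 = £4,500 before any cap.
Total out-of-pocket so far would be £0 + £4,500 = £4,500, below the £8,900 cap — no reduction.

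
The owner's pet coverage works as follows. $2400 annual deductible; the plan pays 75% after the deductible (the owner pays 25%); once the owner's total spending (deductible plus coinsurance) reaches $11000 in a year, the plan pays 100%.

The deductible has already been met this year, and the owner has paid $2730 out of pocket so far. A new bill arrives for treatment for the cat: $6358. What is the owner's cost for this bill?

The deductible is already satisfied, so the full bill goes to coinsurance.
Owner's 25% share of $6358 is $1589.50.
Year-to-date out-of-pocket becomes $2730 + $1589.50 = $4319.50, still under the $11000 maximum, so no cap applies.

$1589.50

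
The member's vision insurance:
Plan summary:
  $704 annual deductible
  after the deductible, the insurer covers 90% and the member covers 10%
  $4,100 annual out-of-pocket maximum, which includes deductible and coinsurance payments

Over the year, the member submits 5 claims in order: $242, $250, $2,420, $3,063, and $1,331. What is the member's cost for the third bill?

$432.80

#1 ($242): entire amount goes to the deductible. Member owes $242 (running OOP $242).
#2 ($250): fully absorbed by the deductible. Member owes $250 (running OOP $492).
#3 ($2,420): $212 to deductible, leaving $2,208; coinsurance $2,208 × 10% = $220.80. Cost to member: $432.80. OOP to date $924.80.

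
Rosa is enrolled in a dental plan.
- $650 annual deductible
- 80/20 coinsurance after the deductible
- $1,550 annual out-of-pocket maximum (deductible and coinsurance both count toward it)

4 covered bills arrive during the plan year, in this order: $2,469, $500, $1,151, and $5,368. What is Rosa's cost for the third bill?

Bill 1, $2,469: $650 finishes the deductible; $1,819 goes to coinsurance; coinsurance $1,819 × 20% = $363.80. Patient owes $1,013.80 (running OOP $1,013.80).
Bill 2, $500: 20% coinsurance on $500 = $100. Patient owes $100 (running OOP $1,113.80).
Bill 3, $1,151: deductible already satisfied, so patient's share is 20% × $1,151 = $230.20. Cost to patient: $230.20. OOP to date $1,344.

$230.20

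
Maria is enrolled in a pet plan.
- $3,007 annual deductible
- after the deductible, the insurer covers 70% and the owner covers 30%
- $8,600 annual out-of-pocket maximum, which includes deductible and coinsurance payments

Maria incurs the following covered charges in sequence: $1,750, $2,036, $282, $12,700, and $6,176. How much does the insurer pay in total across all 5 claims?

#1 ($1,750): all of it applies to the deductible. Owner pays $1,750; OOP now $1,750. Plan pays $1,750 − $1,750 = $0.
#2 ($2,036): deductible takes $1,257, $779 remains; coinsurance $779 × 30% = $233.70. Owner owes $1,490.70 (running OOP $3,240.70). Insurer: $2,036 − $1,490.70 = $545.30.
#3 ($282): 30% coinsurance on $282 = $84.60. Cost to owner: $84.60. OOP to date $3,325.30. Insurer: $282 − $84.60 = $197.40.
#4 ($12,700): deductible already satisfied, so owner's share is 30% × $12,700 = $3,810. Cost to owner: $3,810. OOP to date $7,135.30. Insurer: $12,700 − $3,810 = $8,890.
#5 ($6,176): 30% coinsurance on $6,176 = $1,852.80. OOP would hit $8,988.10 > $8,600, so the cap limits the owner to $8,600 − $7,135.30 = $1,464.70. Plan pays $6,176 − $1,464.70 = $4,711.30.
Insurer total: $0 + $545.30 + $197.40 + $8,890 + $4,711.30 = $14,344.

$14,344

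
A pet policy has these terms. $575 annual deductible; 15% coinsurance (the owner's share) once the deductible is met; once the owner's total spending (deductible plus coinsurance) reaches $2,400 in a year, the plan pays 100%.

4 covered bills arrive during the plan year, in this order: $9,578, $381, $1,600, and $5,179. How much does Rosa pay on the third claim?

$240

Claim 1 — $9,578: $575 finishes the deductible; $9,003 goes to coinsurance; coinsurance $9,003 × 15% = $1,350.45. Owner pays $1,925.45; OOP now $1,925.45.
Claim 2 — $381: 15% coinsurance on $381 = $57.15. Owner pays $57.15; OOP now $1,982.60.
Claim 3 — $1,600: deductible met; 15% of $1,600 = $240. Cost to owner: $240. OOP to date $2,222.60.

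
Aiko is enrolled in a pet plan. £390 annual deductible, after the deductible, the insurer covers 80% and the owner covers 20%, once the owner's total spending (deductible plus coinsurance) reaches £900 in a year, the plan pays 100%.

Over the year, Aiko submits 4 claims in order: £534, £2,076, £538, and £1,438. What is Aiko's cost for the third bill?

£66

Claim 1 (£534): £390 to deductible, leaving £144; 20% of £144 = £28.80. Cost to owner: £418.80. OOP to date £418.80.
Claim 2 (£2,076): deductible already satisfied, so owner's share is 20% × £2,076 = £415.20. Cost to owner: £415.20. OOP to date £834.
Claim 3 (£538): 20% coinsurance on £538 = £107.60. OOP would hit £941.60 > £900, so the cap limits the owner to £900 − £834 = £66.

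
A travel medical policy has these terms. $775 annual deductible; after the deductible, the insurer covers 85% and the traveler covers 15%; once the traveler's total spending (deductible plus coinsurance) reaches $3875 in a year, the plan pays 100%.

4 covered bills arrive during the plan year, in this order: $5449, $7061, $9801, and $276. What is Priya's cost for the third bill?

Claim 1 — $5449: $775 finishes the deductible; $4674 goes to coinsurance; traveler's 15% is $701.10. Traveler owes $1476.10 (running OOP $1476.10).
Claim 2 — $7061: 15% coinsurance on $7061 = $1059.15. Traveler pays $1059.15; OOP now $2535.25.
Claim 3 — $9801: deductible already satisfied, so traveler's share is 15% × $9801 = $1470.15. Adding that to $2535.25 gives $4005.40, past the $3875 cap; traveler pays only $3875 − $2535.25 = $1339.75.

$1339.75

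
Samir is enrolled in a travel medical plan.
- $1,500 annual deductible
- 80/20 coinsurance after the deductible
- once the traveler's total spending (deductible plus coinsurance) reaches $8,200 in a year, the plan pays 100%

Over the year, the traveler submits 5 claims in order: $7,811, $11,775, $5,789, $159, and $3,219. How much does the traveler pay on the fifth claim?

Bill 1, $7,811: $1,500 to deductible, leaving $6,311; coinsurance $6,311 × 20% = $1,262.20. Traveler pays $2,762.20; OOP now $2,762.20.
Bill 2, $11,775: 20% coinsurance on $11,775 = $2,355. Traveler pays $2,355; OOP now $5,117.20.
Bill 3, $5,789: deductible met; 20% of $5,789 = $1,157.80. Traveler pays $1,157.80; OOP now $6,275.
Bill 4, $159: deductible met; 20% of $159 = $31.80. Traveler owes $31.80 (running OOP $6,306.80).
Bill 5, $3,219: deductible already satisfied, so traveler's share is 20% × $3,219 = $643.80. Cost to traveler: $643.80. OOP to date $6,950.60.

$643.80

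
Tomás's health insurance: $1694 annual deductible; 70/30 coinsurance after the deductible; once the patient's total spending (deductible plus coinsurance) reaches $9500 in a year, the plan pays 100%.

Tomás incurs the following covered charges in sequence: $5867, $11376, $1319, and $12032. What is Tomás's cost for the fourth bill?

$2745.60

Claim 1 ($5867): $1694 to deductible, leaving $4173; 30% of $4173 = $1251.90. Cost to patient: $2945.90. OOP to date $2945.90.
Claim 2 ($11376): 30% coinsurance on $11376 = $3412.80. Patient owes $3412.80 (running OOP $6358.70).
Claim 3 ($1319): deductible met; 30% of $1319 = $395.70. Patient owes $395.70 (running OOP $6754.40).
Claim 4 ($12032): deductible already satisfied, so patient's share is 30% × $12032 = $3609.60. OOP would hit $10364 > $9500, so the cap limits the patient to $9500 − $6754.40 = $2745.60.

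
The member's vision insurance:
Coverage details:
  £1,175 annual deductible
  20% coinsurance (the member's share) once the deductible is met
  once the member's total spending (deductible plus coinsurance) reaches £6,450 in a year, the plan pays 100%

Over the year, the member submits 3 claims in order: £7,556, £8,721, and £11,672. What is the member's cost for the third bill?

#1 (£7,556): deductible takes £1,175, £6,381 remains; member's 20% is £1,276.20. Member pays £2,451.20; OOP now £2,451.20.
#2 (£8,721): deductible already satisfied, so member's share is 20% × £8,721 = £1,744.20. Cost to member: £1,744.20. OOP to date £4,195.40.
#3 (£11,672): deductible already satisfied, so member's share is 20% × £11,672 = £2,334.40. Adding that to £4,195.40 gives £6,529.80, past the £6,450 cap; member pays only £6,450 − £4,195.40 = £2,254.60.

£2,254.60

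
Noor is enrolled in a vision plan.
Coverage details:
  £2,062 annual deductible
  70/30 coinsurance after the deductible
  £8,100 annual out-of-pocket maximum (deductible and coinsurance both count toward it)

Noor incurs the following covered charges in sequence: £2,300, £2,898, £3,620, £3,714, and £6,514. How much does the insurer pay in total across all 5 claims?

£11,888.80

Claim 1 (£2,300): £2,062 finishes the deductible; £238 goes to coinsurance; member's 30% is £71.40. Member pays £2,133.40; OOP now £2,133.40. Plan pays £2,300 − £2,133.40 = £166.60.
Claim 2 (£2,898): 30% coinsurance on £2,898 = £869.40. Member pays £869.40; OOP now £3,002.80. Plan pays £2,898 − £869.40 = £2,028.60.
Claim 3 (£3,620): 30% coinsurance on £3,620 = £1,086. Member owes £1,086 (running OOP £4,088.80). Insurer: £3,620 − £1,086 = £2,534.
Claim 4 (£3,714): deductible already satisfied, so member's share is 30% × £3,714 = £1,114.20. Cost to member: £1,114.20. OOP to date £5,203. Plan pays £3,714 − £1,114.20 = £2,599.80.
Claim 5 (£6,514): deductible already satisfied, so member's share is 30% × £6,514 = £1,954.20. Member owes £1,954.20 (running OOP £7,157.20). Plan pays £6,514 − £1,954.20 = £4,559.80.
Insurer total: £166.60 + £2,028.60 + £2,534 + £2,599.80 + £4,559.80 = £11,888.80.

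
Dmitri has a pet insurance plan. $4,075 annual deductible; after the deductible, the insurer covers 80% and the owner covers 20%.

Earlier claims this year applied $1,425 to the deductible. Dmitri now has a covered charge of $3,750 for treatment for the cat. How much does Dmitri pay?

Remaining deductible: $4,075 − $1,425 = $2,650.
The remaining $1,100 (= $3,750 − $2,650) moves to coinsurance.
20% of $1,100 = $220 falls to the owner.
That puts the owner's cost at $2,650 + $220 = $2,870.

$2,870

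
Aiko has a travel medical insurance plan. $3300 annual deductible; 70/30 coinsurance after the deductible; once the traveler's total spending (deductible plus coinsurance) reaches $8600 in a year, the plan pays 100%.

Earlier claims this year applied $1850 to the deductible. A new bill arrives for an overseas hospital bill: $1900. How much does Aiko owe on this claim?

Deductible still to meet: $3300 − $1850 = $1450.
After the $1450 deductible portion, $1900 − $1450 = $450 is subject to coinsurance.
Traveler's 30% share of $450 is $135.
That puts the traveler's cost at $1450 + $135 = $1585 before any cap.
Total out-of-pocket so far would be $1850 + $1585 = $3435, below the $8600 cap — no reduction.

$1585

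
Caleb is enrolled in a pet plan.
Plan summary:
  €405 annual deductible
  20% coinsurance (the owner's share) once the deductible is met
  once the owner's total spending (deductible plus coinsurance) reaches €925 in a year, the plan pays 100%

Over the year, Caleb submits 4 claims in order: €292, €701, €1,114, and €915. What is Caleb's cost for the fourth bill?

€179.60

#1 (€292): all of it applies to the deductible. Cost to owner: €292. OOP to date €292.
#2 (€701): €113 finishes the deductible; €588 goes to coinsurance; 20% of €588 = €117.60. Owner owes €230.60 (running OOP €522.60).
#3 (€1,114): 20% coinsurance on €1,114 = €222.80. Owner owes €222.80 (running OOP €745.40).
#4 (€915): 20% coinsurance on €915 = €183. That would push OOP to €928.40, over the €925 cap, so owner pays €925 − €745.40 = €179.60.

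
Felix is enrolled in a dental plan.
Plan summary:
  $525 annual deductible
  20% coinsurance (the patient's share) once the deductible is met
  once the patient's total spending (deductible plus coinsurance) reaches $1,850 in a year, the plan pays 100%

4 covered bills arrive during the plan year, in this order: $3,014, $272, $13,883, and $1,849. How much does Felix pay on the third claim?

$772.80

#1 ($3,014): $525 to deductible, leaving $2,489; 20% of $2,489 = $497.80. Patient pays $1,022.80; OOP now $1,022.80.
#2 ($272): deductible already satisfied, so patient's share is 20% × $272 = $54.40. Patient pays $54.40; OOP now $1,077.20.
#3 ($13,883): 20% coinsurance on $13,883 = $2,776.60. OOP would hit $3,853.80 > $1,850, so the cap limits the patient to $1,850 − $1,077.20 = $772.80.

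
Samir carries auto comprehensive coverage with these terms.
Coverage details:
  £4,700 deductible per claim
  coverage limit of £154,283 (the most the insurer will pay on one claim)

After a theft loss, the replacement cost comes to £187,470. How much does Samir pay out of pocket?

After the deductible, £187,470 − £4,700 = £182,770 remains.
£182,770 exceeds the £154,283 limit, so the insurer pays the limit: £154,283.
Policyholder's share is the uncovered remainder: £187,470 − £154,283 = £33,187.

£33,187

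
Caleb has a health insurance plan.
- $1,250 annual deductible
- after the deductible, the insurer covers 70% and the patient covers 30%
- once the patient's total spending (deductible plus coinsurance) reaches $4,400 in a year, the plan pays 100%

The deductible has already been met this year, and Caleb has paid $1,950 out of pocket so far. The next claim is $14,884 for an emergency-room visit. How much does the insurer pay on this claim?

The deductible is already satisfied, so the full bill goes to coinsurance.
Coinsurance: $14,884 × 30% = $4,465.20.
Year-to-date out-of-pocket would reach $1,950 + $4,465.20 = $6,415.20, above the $4,400 maximum, so the patient pays only $4,400 − $1,950 = $2,450.
The insurer covers the remainder: $14,884 − $2,450 = $12,434.

$12,434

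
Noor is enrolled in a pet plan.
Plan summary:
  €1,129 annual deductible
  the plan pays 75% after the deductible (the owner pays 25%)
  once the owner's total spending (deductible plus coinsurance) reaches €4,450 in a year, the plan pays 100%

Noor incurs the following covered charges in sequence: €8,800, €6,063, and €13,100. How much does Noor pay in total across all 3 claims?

Claim 1 (€8,800): €1,129 to deductible, leaving €7,671; coinsurance €7,671 × 25% = €1,917.75. Owner owes €3,046.75 (running OOP €3,046.75).
Claim 2 (€6,063): deductible already satisfied, so owner's share is 25% × €6,063 = €1,515.75. Adding that to €3,046.75 gives €4,562.50, past the €4,450 cap; owner pays only €4,450 − €3,046.75 = €1,403.25.
Claim 3 (€13,100): deductible already satisfied, so owner's share is 25% × €13,100 = €3,275. Adding that to €4,450 gives €7,725, past the €4,450 cap; owner pays only €4,450 − €4,450 = €0.
Summing the owner's payments: €3,046.75 + €1,403.25 + €0 = €4,450.

€4,450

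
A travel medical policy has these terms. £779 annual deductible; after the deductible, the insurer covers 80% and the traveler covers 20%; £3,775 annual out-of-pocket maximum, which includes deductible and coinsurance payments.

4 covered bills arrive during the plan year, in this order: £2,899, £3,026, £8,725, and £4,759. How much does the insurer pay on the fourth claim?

£4,537.20

Claim 1 — £2,899: deductible takes £779, £2,120 remains; coinsurance £2,120 × 20% = £424. Cost to traveler: £1,203. OOP to date £1,203. Insurer: £2,899 − £1,203 = £1,696.
Claim 2 — £3,026: deductible already satisfied, so traveler's share is 20% × £3,026 = £605.20. Traveler pays £605.20; OOP now £1,808.20. Insurer: £3,026 − £605.20 = £2,420.80.
Claim 3 — £8,725: deductible met; 20% of £8,725 = £1,745. Traveler pays £1,745; OOP now £3,553.20. Plan pays £8,725 − £1,745 = £6,980.
Claim 4 — £4,759: deductible met; 20% of £4,759 = £951.80. That would push OOP to £4,505, over the £3,775 cap, so traveler pays £3,775 − £3,553.20 = £221.80. Insurer: £4,759 − £221.80 = £4,537.20.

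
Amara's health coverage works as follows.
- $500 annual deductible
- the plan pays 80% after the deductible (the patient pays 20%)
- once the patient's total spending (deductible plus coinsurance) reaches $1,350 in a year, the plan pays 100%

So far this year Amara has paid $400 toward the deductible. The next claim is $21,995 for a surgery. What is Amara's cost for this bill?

$400 of the $500 deductible is already met, leaving $100.
The remaining $21,895 (= $21,995 − $100) moves to coinsurance.
20% of $21,895 = $4,379 falls to the patient.
Patient responsibility before any cap: $100 + $4,379 = $4,479.
Year-to-date out-of-pocket would reach $400 + $4,479 = $4,879, above the $1,350 maximum, so the patient pays only $1,350 − $400 = $950.

$950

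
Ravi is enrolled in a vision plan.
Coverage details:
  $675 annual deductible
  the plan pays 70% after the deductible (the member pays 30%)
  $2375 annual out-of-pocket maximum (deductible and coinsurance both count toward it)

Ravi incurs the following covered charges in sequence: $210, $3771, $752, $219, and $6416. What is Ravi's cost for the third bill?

$225.60

#1 ($210): fully absorbed by the deductible. Member owes $210 (running OOP $210).
#2 ($3771): $465 to deductible, leaving $3306; member's 30% is $991.80. Member owes $1456.80 (running OOP $1666.80).
#3 ($752): 30% coinsurance on $752 = $225.60. Member pays $225.60; OOP now $1892.40.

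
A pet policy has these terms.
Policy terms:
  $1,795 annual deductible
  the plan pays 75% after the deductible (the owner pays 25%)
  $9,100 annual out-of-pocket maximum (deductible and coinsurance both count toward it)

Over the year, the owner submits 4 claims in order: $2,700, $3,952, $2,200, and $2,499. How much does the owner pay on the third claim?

Claim 1 ($2,700): $1,795 to deductible, leaving $905; owner's 25% is $226.25. Owner owes $2,021.25 (running OOP $2,021.25).
Claim 2 ($3,952): deductible met; 25% of $3,952 = $988. Cost to owner: $988. OOP to date $3,009.25.
Claim 3 ($2,200): deductible already satisfied, so owner's share is 25% × $2,200 = $550. Owner pays $550; OOP now $3,559.25.

$550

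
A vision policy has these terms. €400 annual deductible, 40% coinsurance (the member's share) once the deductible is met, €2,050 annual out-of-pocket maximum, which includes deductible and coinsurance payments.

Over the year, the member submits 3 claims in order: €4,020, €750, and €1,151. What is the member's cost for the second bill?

€202

Bill 1, €4,020: deductible takes €400, €3,620 remains; member's 40% is €1,448. Member pays €1,848; OOP now €1,848.
Bill 2, €750: deductible met; 40% of €750 = €300. Adding that to €1,848 gives €2,148, past the €2,050 cap; member pays only €2,050 − €1,848 = €202.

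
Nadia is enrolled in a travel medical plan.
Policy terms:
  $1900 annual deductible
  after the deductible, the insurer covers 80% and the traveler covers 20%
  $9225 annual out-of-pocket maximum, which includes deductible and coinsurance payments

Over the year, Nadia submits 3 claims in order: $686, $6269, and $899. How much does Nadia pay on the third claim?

$179.80

Bill 1, $686: all of it applies to the deductible. Traveler pays $686; OOP now $686.
Bill 2, $6269: $1214 to deductible, leaving $5055; coinsurance $5055 × 20% = $1011. Traveler owes $2225 (running OOP $2911).
Bill 3, $899: deductible met; 20% of $899 = $179.80. Traveler pays $179.80; OOP now $3090.80.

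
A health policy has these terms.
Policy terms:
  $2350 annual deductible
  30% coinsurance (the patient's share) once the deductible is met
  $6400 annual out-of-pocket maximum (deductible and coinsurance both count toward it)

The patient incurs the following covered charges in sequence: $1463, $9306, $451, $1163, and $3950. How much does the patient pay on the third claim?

#1 ($1463): all of it applies to the deductible. Patient owes $1463 (running OOP $1463).
#2 ($9306): $887 finishes the deductible; $8419 goes to coinsurance; patient's 30% is $2525.70. Patient pays $3412.70; OOP now $4875.70.
#3 ($451): deductible met; 30% of $451 = $135.30. Patient pays $135.30; OOP now $5011.

$135.30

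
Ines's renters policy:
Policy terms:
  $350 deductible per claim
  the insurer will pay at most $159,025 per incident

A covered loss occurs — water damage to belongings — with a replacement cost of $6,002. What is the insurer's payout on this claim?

Less the $350 deductible: $6,002 − $350 = $5,652.
$5,652 is within the $159,025 limit, so the insurer pays $5,652.

$5,652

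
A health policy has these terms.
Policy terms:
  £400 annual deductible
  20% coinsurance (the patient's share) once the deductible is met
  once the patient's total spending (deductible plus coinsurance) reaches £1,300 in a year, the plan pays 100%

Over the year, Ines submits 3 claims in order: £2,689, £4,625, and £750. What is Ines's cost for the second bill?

Claim 1 (£2,689): deductible takes £400, £2,289 remains; 20% of £2,289 = £457.80. Cost to patient: £857.80. OOP to date £857.80.
Claim 2 (£4,625): 20% coinsurance on £4,625 = £925. OOP would hit £1,782.80 > £1,300, so the cap limits the patient to £1,300 − £857.80 = £442.20.

£442.20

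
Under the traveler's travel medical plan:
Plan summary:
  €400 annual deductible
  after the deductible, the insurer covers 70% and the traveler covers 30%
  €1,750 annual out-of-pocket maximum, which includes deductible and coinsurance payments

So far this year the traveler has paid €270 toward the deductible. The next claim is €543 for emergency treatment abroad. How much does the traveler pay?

€253.90

Remaining deductible: €400 − €270 = €130.
That leaves €543 − €130 = €413 for coinsurance.
30% of €413 = €123.90 falls to the traveler.
Traveler responsibility before any cap: €130 + €123.90 = €253.90.
Year-to-date out-of-pocket becomes €270 + €253.90 = €523.90, still under the €1,750 maximum, so no cap applies.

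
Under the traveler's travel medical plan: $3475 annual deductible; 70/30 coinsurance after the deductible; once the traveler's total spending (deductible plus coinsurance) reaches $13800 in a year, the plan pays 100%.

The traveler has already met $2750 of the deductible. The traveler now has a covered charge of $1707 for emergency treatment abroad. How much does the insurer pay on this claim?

$687.40

Remaining deductible: $3475 − $2750 = $725.
The remaining $982 (= $1707 − $725) moves to coinsurance.
30% of $982 = $294.60 falls to the traveler.
So the traveler owes $725 + $294.60 = $1019.60 before any cap.
Total out-of-pocket so far would be $2750 + $1019.60 = $3769.60, below the $13800 cap — no reduction.
The insurer covers the remainder: $1707 − $1019.60 = $687.40.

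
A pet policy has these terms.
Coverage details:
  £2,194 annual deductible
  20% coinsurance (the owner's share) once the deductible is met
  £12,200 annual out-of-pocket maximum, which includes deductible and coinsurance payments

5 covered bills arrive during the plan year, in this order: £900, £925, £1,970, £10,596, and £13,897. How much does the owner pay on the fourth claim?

£2,119.20

Bill 1, £900: entire amount goes to the deductible. Owner pays £900; OOP now £900.
Bill 2, £925: entire amount goes to the deductible. Cost to owner: £925. OOP to date £1,825.
Bill 3, £1,970: £369 to deductible, leaving £1,601; owner's 20% is £320.20. Owner pays £689.20; OOP now £2,514.20.
Bill 4, £10,596: deductible met; 20% of £10,596 = £2,119.20. Cost to owner: £2,119.20. OOP to date £4,633.40.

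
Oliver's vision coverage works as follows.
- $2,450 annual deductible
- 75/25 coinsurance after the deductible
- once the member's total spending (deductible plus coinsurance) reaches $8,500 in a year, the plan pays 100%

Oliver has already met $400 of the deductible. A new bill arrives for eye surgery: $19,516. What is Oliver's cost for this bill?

$6,416.50

Deductible still to meet: $2,450 − $400 = $2,050.
That leaves $19,516 − $2,050 = $17,466 for coinsurance.
Member's 25% share of $17,466 is $4,366.50.
Member responsibility before any cap: $2,050 + $4,366.50 = $6,416.50.
Year-to-date out-of-pocket becomes $400 + $6,416.50 = $6,816.50, still under the $8,500 maximum, so no cap applies.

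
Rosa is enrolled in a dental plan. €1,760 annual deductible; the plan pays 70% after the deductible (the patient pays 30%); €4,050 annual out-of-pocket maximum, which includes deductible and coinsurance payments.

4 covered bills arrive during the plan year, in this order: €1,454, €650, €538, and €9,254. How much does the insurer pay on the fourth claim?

Bill 1, €1,454: entire amount goes to the deductible. Patient pays €1,454; OOP now €1,454. Plan pays €1,454 − €1,454 = €0.
Bill 2, €650: €306 finishes the deductible; €344 goes to coinsurance; 30% of €344 = €103.20. Cost to patient: €409.20. OOP to date €1,863.20. Insurer: €650 − €409.20 = €240.80.
Bill 3, €538: deductible already satisfied, so patient's share is 30% × €538 = €161.40. Cost to patient: €161.40. OOP to date €2,024.60. Plan pays €538 − €161.40 = €376.60.
Bill 4, €9,254: 30% coinsurance on €9,254 = €2,776.20. OOP would hit €4,800.80 > €4,050, so the cap limits the patient to €4,050 − €2,024.60 = €2,025.40. Plan pays €9,254 − €2,025.40 = €7,228.60.

€7,228.60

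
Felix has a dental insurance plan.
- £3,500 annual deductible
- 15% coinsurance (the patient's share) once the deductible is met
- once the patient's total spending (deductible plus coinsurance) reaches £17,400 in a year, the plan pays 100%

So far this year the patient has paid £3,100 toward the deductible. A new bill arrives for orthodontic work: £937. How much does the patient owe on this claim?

£480.55

Deductible still to meet: £3,500 − £3,100 = £400.
That leaves £937 − £400 = £537 for coinsurance.
Coinsurance: £537 × 15% = £80.55.
Patient responsibility before any cap: £400 + £80.55 = £480.55.
Cumulative spending £3,100 + £480.55 = £3,580.55 stays under the £17,400 maximum.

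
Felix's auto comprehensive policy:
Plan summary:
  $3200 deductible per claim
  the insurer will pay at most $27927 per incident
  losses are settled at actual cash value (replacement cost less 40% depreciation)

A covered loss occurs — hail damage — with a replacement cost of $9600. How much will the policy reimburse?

$2560

Actual cash value after 40% depreciation: $9600 × 60% = $5760.
After the deductible, $5760 − $3200 = $2560 remains.
$2560 ≤ $27927, so the limit doesn't bind; insurer pays $2560.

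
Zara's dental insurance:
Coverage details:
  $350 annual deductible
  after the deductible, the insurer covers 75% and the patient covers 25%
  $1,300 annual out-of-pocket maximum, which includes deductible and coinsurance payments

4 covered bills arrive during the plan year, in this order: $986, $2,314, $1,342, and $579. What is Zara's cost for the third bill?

#1 ($986): $350 finishes the deductible; $636 goes to coinsurance; 25% of $636 = $159. Patient owes $509 (running OOP $509).
#2 ($2,314): deductible met; 25% of $2,314 = $578.50. Patient pays $578.50; OOP now $1,087.50.
#3 ($1,342): deductible met; 25% of $1,342 = $335.50. Adding that to $1,087.50 gives $1,423, past the $1,300 cap; patient pays only $1,300 − $1,087.50 = $212.50.

$212.50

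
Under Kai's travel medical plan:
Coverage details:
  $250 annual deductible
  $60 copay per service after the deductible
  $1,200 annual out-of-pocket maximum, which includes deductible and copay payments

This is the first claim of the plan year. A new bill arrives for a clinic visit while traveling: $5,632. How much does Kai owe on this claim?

Deductible not yet touched, so the first $250 of the bill goes to the deductible.
After the $250 deductible portion, $5,632 − $250 = $5,382 is subject to the copay.
Copay on this service: $60.
So the traveler owes $250 + $60 = $310 before any cap.
Cumulative spending $0 + $310 = $310 stays under the $1,200 maximum.

$310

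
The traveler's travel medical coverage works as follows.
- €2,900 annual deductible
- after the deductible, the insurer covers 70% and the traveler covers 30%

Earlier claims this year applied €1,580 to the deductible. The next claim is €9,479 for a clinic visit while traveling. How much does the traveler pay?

€1,580 of the €2,900 deductible is already met, leaving €1,320.
After the €1,320 deductible portion, €9,479 − €1,320 = €8,159 is subject to coinsurance.
Traveler's 30% share of €8,159 is €2,447.70.
That puts the traveler's cost at €1,320 + €2,447.70 = €3,767.70.

€3,767.70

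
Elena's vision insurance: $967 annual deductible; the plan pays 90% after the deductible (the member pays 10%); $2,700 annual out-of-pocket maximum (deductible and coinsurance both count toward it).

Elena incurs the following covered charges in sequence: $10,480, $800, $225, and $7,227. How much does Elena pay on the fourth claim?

Claim 1 — $10,480: $967 to deductible, leaving $9,513; member's 10% is $951.30. Member owes $1,918.30 (running OOP $1,918.30).
Claim 2 — $800: deductible met; 10% of $800 = $80. Cost to member: $80. OOP to date $1,998.30.
Claim 3 — $225: 10% coinsurance on $225 = $22.50. Member owes $22.50 (running OOP $2,020.80).
Claim 4 — $7,227: 10% coinsurance on $7,227 = $722.70. OOP would hit $2,743.50 > $2,700, so the cap limits the member to $2,700 − $2,020.80 = $679.20.

$679.20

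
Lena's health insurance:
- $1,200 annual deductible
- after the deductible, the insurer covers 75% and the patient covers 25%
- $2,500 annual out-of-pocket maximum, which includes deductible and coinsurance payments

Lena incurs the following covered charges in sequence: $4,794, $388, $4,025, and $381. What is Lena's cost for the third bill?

$304.50

Bill 1, $4,794: deductible takes $1,200, $3,594 remains; patient's 25% is $898.50. Cost to patient: $2,098.50. OOP to date $2,098.50.
Bill 2, $388: 25% coinsurance on $388 = $97. Patient pays $97; OOP now $2,195.50.
Bill 3, $4,025: deductible met; 25% of $4,025 = $1,006.25. Adding that to $2,195.50 gives $3,201.75, past the $2,500 cap; patient pays only $2,500 − $2,195.50 = $304.50.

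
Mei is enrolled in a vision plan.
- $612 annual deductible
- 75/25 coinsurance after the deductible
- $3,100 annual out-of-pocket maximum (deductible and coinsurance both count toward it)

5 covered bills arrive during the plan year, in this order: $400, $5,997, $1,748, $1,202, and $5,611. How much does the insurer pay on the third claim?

#1 ($400): entire amount goes to the deductible. Member owes $400 (running OOP $400). Plan pays $400 − $400 = $0.
#2 ($5,997): deductible takes $212, $5,785 remains; 25% of $5,785 = $1,446.25. Member pays $1,658.25; OOP now $2,058.25. Plan pays $5,997 − $1,658.25 = $4,338.75.
#3 ($1,748): deductible met; 25% of $1,748 = $437. Cost to member: $437. OOP to date $2,495.25. Plan pays $1,748 − $437 = $1,311.

$1,311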